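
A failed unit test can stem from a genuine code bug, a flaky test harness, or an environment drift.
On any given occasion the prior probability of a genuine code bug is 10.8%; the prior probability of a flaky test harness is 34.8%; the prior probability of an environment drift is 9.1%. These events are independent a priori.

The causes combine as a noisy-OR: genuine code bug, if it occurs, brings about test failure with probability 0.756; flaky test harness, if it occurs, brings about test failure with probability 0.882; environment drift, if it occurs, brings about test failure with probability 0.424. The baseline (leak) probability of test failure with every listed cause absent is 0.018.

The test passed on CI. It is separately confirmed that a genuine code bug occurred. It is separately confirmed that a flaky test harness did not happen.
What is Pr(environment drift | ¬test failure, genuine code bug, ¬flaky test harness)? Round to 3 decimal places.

Under noisy-OR, P(test failure | causes) = 1 − (1−0.018)·∏(1−qᵢ) over the active causes.
P(¬test failure | genuine code bug, ¬flaky test harness) = 0.239608*0.909 + 0.138014*0.091 = 0.217804 + 0.012559 = 0.230363
Of this, 0.012559 comes from 0.138014*0.091 (the environment drift=true cases).
P(environment drift | ¬test failure, genuine code bug, ¬flaky test harness) = 0.012559 / 0.230363 ≈ 0.055

Pr(environment drift | ¬test failure, genuine code bug, ¬flaky test harness) ≈ 0.055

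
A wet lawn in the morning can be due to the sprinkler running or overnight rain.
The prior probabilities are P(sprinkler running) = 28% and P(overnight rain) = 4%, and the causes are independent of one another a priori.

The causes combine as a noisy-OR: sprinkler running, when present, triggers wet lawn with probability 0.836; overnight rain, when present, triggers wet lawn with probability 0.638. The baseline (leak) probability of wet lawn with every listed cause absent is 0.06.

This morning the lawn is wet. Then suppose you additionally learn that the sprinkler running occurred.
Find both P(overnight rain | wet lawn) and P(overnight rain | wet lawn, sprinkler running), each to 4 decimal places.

P(overnight rain | wet lawn) ≈ 0.0991; P(overnight rain | wet lawn, sprinkler running) ≈ 0.0444

Under noisy-OR, P(wet lawn | causes) = 1 − (1−0.06)·∏(1−qᵢ) over the active causes.
Weight on overnight rain=true, given the evidence: 0.019000 + 0.010575 = 0.029575
The normalizing constant is 0.06·0.72·0.96 + 0.65972·0.72·0.04 + 0.84584·0.28·0.96 + 0.944194·0.28·0.04 = 0.298409
Posterior = 0.029575 / 0.298409 ≈ 0.0991

Now also conditioning on sprinkler running=true:
Enumerate both values of overnight rain and weight by the priors:
  P(wet lawn | sprinkler running) = 0.84584·0.96 + 0.944194·0.04
        = 0.812006 + 0.037768 = 0.849774
Configurations with overnight rain contribute 0.037768, so
  P(overnight rain | wet lawn, sprinkler running) = 0.037768 / 0.849774 ≈ 0.0444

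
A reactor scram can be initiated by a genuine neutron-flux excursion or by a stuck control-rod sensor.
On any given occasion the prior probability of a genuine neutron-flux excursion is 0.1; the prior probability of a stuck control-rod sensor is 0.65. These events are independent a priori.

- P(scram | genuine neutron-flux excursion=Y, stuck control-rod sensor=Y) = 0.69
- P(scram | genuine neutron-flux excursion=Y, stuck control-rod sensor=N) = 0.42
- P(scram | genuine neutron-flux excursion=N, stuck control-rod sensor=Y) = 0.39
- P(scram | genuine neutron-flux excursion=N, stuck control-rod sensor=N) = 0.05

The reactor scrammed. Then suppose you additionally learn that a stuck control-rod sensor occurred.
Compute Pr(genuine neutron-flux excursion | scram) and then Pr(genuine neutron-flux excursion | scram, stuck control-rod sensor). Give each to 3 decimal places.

Pr(genuine neutron-flux excursion | scram) ≈ 0.196; Pr(genuine neutron-flux excursion | scram, stuck control-rod sensor) ≈ 0.164

Sum P(scram|·) weighted by the priors over the 4 (genuine neutron-flux excursion, stuck control-rod sensor) configurations:
  P(scram) = 0.05·0.9·0.35 + 0.39·0.9·0.65 + 0.42·0.1·0.35 + 0.69·0.1·0.65
        = 0.015750 + 0.228150 + 0.014700 + 0.044850 = 0.303450
Configurations with genuine neutron-flux excursion contribute 0.059550, so
  P(genuine neutron-flux excursion | scram) = 0.059550 / 0.303450 ≈ 0.196

With the extra evidence:
Enumerate both values of genuine neutron-flux excursion and weight by the priors:
  P(scram | stuck control-rod sensor) = 0.39·0.9 + 0.69·0.1
        = 0.351000 + 0.069000 = 0.420000
The terms with genuine neutron-flux excursion present sum to 0.069000, so
  P(genuine neutron-flux excursion | scram, stuck control-rod sensor) = 0.069000 / 0.420000 ≈ 0.164
— stuck control-rod sensor explains away the evidence for genuine neutron-flux excursion.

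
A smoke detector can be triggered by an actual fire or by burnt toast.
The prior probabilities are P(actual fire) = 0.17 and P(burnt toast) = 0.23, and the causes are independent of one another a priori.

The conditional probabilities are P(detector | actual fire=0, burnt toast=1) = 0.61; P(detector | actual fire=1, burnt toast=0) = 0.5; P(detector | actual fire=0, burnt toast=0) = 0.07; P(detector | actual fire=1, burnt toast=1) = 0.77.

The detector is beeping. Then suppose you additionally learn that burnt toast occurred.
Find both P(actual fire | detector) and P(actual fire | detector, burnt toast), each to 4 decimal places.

P(actual fire | detector) ≈ 0.3722; P(actual fire | detector, burnt toast) ≈ 0.2054

Sum P(detector|·) weighted by the priors over the 4 (actual fire, burnt toast) configurations:
  P(detector) = 0.07*0.83*0.77 + 0.61*0.83*0.23 + 0.5*0.17*0.77 + 0.77*0.17*0.23
        = 0.044737 + 0.116449 + 0.065450 + 0.030107 = 0.256743
Configurations with actual fire contribute 0.095557, so
  P(actual fire | detector) = 0.095557 / 0.256743 ≈ 0.3722

With the extra evidence:
Numerator (weight on configurations with actual fire): 0.77*0.17 = 0.130900
Denominator P(detector | burnt toast): 0.61*0.83 + 0.77*0.17 = 0.637200
Posterior = 0.130900 / 0.637200 ≈ 0.2054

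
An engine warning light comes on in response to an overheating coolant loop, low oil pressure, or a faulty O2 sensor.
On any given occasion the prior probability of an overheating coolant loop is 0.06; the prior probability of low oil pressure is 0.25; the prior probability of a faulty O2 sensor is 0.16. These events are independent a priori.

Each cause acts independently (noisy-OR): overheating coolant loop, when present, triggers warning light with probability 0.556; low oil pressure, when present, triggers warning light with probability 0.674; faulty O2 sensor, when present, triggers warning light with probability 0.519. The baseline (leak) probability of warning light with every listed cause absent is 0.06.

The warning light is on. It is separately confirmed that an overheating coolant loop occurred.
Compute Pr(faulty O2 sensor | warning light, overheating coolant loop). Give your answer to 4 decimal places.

Pr(faulty O2 sensor | warning light, overheating coolant loop) ≈ 0.1955

Under noisy-OR, P(warning light | causes) = 1 − (1−0.06)·∏(1−qᵢ) over the active causes.
For the numerator, keep only faulty O2 sensor=true terms: 0.095910 + 0.037382 = 0.133292
Normalizer over all consistent configurations: 0.58264×0.75×0.84 + 0.79925×0.75×0.16 + 0.863941×0.25×0.84 + 0.934555×0.25×0.16 = 0.681783
P(faulty O2 sensor | warning light, overheating coolant loop) = 0.133292/0.681783 ≈ 0.1955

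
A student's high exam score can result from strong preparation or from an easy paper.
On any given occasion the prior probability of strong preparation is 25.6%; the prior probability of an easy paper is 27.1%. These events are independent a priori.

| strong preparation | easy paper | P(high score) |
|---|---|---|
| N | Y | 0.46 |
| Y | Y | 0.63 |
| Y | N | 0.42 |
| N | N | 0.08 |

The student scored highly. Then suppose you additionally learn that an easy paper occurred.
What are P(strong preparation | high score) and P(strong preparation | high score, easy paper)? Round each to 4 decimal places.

P(strong preparation | high score) ≈ 0.4728; P(strong preparation | high score, easy paper) ≈ 0.3203

Weight on strong preparation=true, given the evidence: 0.078382 + 0.043707 = 0.122089
Denominator P(high score): 0.08×0.744×0.729 + 0.46×0.744×0.271 + 0.42×0.256×0.729 + 0.63×0.256×0.271 = 0.258226
P(strong preparation | high score) = 0.122089/0.258226 ≈ 0.4728

Now also conditioning on easy paper=true:
P(high score | easy paper) = 0.46×0.744 + 0.63×0.256 = 0.342240 + 0.161280 = 0.503520
The strong preparation-present share is 0.63×0.256 = 0.161280.
Hence the posterior is 0.161280/0.503520 ≈ 0.3203.
Conditioning on easy paper lowers the posterior on strong preparation: the classic explaining-away effect in a common-effect structure.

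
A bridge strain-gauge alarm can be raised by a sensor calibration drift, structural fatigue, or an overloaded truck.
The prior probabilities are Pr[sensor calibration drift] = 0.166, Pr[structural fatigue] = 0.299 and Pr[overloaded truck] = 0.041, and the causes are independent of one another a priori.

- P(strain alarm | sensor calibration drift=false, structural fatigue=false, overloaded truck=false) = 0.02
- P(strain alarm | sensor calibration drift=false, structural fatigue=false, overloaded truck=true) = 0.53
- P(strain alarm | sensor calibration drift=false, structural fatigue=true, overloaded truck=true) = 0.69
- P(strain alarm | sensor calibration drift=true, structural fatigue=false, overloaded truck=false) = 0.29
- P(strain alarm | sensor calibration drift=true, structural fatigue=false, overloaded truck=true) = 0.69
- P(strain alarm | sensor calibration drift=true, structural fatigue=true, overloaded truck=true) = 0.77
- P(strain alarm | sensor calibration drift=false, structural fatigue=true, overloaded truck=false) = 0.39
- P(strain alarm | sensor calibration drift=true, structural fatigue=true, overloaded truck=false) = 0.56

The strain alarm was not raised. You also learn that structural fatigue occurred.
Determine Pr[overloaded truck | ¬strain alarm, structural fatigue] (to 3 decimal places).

Pr[overloaded truck | ¬strain alarm, structural fatigue] ≈ 0.021

P(¬strain alarm | structural fatigue) = 0.61×0.834×0.959 + 0.31×0.834×0.041 + 0.44×0.166×0.959 + 0.23×0.166×0.041 = 0.487882 + 0.010600 + 0.070045 + 0.001565 = 0.570092
Restricting to configurations with overloaded truck present: 0.010600 + 0.001565 = 0.012165.
P(overloaded truck | ¬strain alarm, structural fatigue) = 0.012165 / 0.570092 ≈ 0.021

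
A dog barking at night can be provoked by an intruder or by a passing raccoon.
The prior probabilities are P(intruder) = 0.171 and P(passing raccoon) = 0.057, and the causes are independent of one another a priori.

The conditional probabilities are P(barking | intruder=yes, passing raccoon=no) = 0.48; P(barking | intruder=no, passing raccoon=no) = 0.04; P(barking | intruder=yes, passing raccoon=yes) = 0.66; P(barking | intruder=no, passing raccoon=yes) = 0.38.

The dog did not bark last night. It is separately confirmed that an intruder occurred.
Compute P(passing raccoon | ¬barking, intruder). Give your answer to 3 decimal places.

P(passing raccoon | ¬barking, intruder) ≈ 0.038

Sum P(¬barking|·) weighted by the priors over both values of passing raccoon:
  P(¬barking | intruder) = 0.52*0.943 + 0.34*0.057
        = 0.490360 + 0.019380 = 0.509740
Keeping only the passing raccoon-present terms gives 0.019380, so
  P(passing raccoon | ¬barking, intruder) = 0.019380 / 0.509740 ≈ 0.038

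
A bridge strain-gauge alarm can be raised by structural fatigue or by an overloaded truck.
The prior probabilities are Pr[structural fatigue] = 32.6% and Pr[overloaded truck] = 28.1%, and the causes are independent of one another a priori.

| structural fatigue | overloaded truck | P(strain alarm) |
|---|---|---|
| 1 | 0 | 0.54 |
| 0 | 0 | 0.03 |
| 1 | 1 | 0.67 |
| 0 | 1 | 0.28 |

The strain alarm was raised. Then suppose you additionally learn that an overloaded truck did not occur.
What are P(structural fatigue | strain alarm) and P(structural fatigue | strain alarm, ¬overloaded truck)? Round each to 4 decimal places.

P(structural fatigue | strain alarm) ≈ 0.7356; P(structural fatigue | strain alarm, ¬overloaded truck) ≈ 0.8970

Weight on structural fatigue=true, given the evidence: 0.126573 + 0.061376 = 0.187949
Denominator P(strain alarm): 0.03·0.674·0.719 + 0.28·0.674·0.281 + 0.54·0.326·0.719 + 0.67·0.326·0.281 = 0.255517
P(structural fatigue | strain alarm) = 0.187949/0.255517 ≈ 0.7356

With the extra evidence:
P(strain alarm | ¬overloaded truck) = 0.03*0.674 + 0.54*0.326 = 0.020220 + 0.176040 = 0.196260
The structural fatigue-present share is 0.54*0.326 = 0.176040.
P(structural fatigue | strain alarm, ¬overloaded truck) = 0.176040 / 0.196260 ≈ 0.8970
With overloaded truck excluded, structural fatigue must carry more of the explanatory weight for the strain alarm.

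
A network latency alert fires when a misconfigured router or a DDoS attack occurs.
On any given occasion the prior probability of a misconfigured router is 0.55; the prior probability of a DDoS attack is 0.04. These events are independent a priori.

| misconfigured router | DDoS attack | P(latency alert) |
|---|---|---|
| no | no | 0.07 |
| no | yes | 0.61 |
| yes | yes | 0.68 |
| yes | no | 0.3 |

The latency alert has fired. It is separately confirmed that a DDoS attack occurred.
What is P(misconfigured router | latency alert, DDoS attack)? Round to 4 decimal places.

P(latency alert | DDoS attack) = 0.61*0.45 + 0.68*0.55 = 0.274500 + 0.374000 = 0.648500
Of this, 0.374000 comes from 0.68*0.55 (the misconfigured router=true cases).
P(misconfigured router | latency alert, DDoS attack) = 0.374000 / 0.648500 ≈ 0.5767

P(misconfigured router | latency alert, DDoS attack) ≈ 0.5767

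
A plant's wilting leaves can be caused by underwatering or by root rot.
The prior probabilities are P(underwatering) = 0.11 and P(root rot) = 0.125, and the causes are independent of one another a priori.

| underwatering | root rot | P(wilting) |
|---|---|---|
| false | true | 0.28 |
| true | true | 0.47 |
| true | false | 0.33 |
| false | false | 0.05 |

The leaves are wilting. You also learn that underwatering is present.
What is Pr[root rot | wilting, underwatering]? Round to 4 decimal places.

Enumerate both values of root rot and weight by the priors:
  P(wilting | underwatering) = 0.33·0.875 + 0.47·0.125
        = 0.288750 + 0.058750 = 0.347500
Configurations with root rot contribute 0.058750, so
  P(root rot | wilting, underwatering) = 0.058750 / 0.347500 ≈ 0.1691

Pr[root rot | wilting, underwatering] ≈ 0.1691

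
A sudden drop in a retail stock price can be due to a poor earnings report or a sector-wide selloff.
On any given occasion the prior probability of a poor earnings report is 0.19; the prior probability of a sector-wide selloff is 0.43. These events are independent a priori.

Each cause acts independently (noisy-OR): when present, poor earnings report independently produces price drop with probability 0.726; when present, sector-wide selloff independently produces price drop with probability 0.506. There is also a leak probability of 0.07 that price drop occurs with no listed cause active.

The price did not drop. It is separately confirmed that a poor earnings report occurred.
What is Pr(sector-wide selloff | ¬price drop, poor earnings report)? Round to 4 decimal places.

Pr(sector-wide selloff | ¬price drop, poor earnings report) ≈ 0.2715

Under noisy-OR, P(price drop | causes) = 1 − (1−0.07)·∏(1−qᵢ) over the active causes.
P(¬price drop | poor earnings report) = 0.25482·0.57 + 0.125881·0.43 = 0.145247 + 0.054129 = 0.199376
The sector-wide selloff-present share is 0.125881·0.43 = 0.054129.
So P(sector-wide selloff | ¬price drop, poor earnings report) = 0.054129/0.199376 ≈ 0.2715.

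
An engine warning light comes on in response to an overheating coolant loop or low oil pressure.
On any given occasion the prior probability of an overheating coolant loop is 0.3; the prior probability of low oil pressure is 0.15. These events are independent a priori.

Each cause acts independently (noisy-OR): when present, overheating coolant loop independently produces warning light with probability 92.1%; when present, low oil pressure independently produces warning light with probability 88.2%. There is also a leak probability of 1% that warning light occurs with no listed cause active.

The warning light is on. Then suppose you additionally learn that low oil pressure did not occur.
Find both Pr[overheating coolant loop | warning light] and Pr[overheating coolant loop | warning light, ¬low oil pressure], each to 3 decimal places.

Pr[overheating coolant loop | warning light] ≈ 0.739; Pr[overheating coolant loop | warning light, ¬low oil pressure] ≈ 0.975

Under noisy-OR, P(warning light | causes) = 1 − (1−0.01)·∏(1−qᵢ) over the active causes.
P(warning light) = 0.01·0.7·0.85 + 0.88318·0.7·0.15 + 0.92179·0.3·0.85 + 0.990771·0.3·0.15 = 0.005950 + 0.092734 + 0.235056 + 0.044585 = 0.378325
The overheating coolant loop-present share is 0.235056 + 0.044585 = 0.279641.
P(overheating coolant loop | warning light) = 0.279641 / 0.378325 ≈ 0.739

Now condition on the additional information:
P(warning light | ¬low oil pressure) = 0.01·0.7 + 0.92179·0.3 = 0.007000 + 0.276537 = 0.283537
The overheating coolant loop-present share is 0.92179·0.3 = 0.276537.
So P(overheating coolant loop | warning light, ¬low oil pressure) = 0.276537/0.283537 ≈ 0.975.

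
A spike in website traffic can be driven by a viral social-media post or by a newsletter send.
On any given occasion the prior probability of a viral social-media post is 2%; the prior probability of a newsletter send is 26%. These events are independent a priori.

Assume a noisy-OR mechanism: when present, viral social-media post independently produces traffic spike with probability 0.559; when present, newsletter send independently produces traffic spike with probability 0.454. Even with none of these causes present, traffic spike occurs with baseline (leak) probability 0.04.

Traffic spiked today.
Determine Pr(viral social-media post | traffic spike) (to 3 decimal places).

Under noisy-OR, P(traffic spike | causes) = 1 − (1−0.04)·∏(1−qᵢ) over the active causes.
Numerator (weight on configurations with viral social-media post): 0.008534 + 0.003998 = 0.012532
The normalizing constant is 0.04*0.98*0.74 + 0.47584*0.98*0.26 + 0.57664*0.02*0.74 + 0.768845*0.02*0.26 = 0.162784
Posterior = 0.012532 / 0.162784 ≈ 0.077

Pr(viral social-media post | traffic spike) ≈ 0.077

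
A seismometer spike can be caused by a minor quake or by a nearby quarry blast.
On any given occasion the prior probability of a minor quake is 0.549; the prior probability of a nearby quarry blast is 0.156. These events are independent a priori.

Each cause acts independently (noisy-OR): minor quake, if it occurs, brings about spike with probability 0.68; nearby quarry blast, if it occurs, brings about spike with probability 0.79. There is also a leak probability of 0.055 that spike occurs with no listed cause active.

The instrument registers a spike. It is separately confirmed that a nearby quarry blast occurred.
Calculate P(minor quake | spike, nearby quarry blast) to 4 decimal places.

Under noisy-OR, P(spike | causes) = 1 − (1−0.055)·∏(1−qᵢ) over the active causes.
P(spike | nearby quarry blast) = 0.80155×0.451 + 0.936496×0.549 = 0.361499 + 0.514136 = 0.875635
Of this, 0.514136 comes from 0.936496×0.549 (the minor quake=true cases).
P(minor quake | spike, nearby quarry blast) = 0.514136 / 0.875635 ≈ 0.5872

P(minor quake | spike, nearby quarry blast) ≈ 0.5872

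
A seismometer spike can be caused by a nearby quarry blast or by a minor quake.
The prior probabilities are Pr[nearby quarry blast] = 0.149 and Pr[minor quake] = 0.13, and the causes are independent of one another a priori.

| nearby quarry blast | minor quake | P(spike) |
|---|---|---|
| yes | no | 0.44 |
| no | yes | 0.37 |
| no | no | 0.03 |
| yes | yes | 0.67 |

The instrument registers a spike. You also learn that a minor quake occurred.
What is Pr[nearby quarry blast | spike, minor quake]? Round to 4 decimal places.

For the numerator, keep only nearby quarry blast=true terms: 0.67·0.149 = 0.099830
Normalizer over all consistent configurations: 0.37·0.851 + 0.67·0.149 = 0.414700
P(nearby quarry blast | spike, minor quake) = 0.099830/0.414700 ≈ 0.2407

Pr[nearby quarry blast | spike, minor quake] ≈ 0.2407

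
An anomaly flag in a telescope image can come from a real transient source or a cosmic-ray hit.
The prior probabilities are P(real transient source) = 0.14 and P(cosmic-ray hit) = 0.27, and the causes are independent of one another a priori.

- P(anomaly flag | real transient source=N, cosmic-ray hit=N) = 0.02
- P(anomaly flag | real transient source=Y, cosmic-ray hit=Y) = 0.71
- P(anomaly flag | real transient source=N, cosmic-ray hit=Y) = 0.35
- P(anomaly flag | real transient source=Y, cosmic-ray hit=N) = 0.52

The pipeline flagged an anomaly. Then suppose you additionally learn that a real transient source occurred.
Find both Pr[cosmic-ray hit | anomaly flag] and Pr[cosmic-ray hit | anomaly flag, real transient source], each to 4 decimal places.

Pr[cosmic-ray hit | anomaly flag] ≈ 0.6220; Pr[cosmic-ray hit | anomaly flag, real transient source] ≈ 0.3356

Sum P(anomaly flag|·) weighted by the priors over the 4 (real transient source, cosmic-ray hit) configurations:
  P(anomaly flag) = 0.02·0.86·0.73 + 0.35·0.86·0.27 + 0.52·0.14·0.73 + 0.71·0.14·0.27
        = 0.012556 + 0.081270 + 0.053144 + 0.026838 = 0.173808
Configurations with cosmic-ray hit contribute 0.108108, so
  P(cosmic-ray hit | anomaly flag) = 0.108108 / 0.173808 ≈ 0.6220

Now condition on the additional information:
Sum P(anomaly flag|·) weighted by the priors over both values of cosmic-ray hit:
  P(anomaly flag | real transient source) = 0.52×0.73 + 0.71×0.27
        = 0.379600 + 0.191700 = 0.571300
Keeping only the cosmic-ray hit-present terms gives 0.191700, so
  P(cosmic-ray hit | anomaly flag, real transient source) = 0.191700 / 0.571300 ≈ 0.3356
The drop from 0.6220 to 0.3356 is the explaining-away (discounting) effect.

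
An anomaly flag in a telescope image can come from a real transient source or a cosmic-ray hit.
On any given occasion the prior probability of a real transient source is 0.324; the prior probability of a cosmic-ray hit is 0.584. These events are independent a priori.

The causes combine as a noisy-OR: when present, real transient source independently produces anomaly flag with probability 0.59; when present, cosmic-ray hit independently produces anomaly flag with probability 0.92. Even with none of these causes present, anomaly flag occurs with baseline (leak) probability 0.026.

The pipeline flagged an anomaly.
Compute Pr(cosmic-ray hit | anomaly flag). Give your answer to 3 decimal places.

Pr(cosmic-ray hit | anomaly flag) ≈ 0.861

Under noisy-OR, P(anomaly flag | causes) = 1 − (1−0.026)·∏(1−qᵢ) over the active causes.
Sum P(anomaly flag|·) weighted by the priors over the 4 (real transient source, cosmic-ray hit) configurations:
  P(anomaly flag) = 0.026*0.676*0.416 + 0.92208*0.676*0.584 + 0.60066*0.324*0.416 + 0.968053*0.324*0.584
        = 0.007312 + 0.364022 + 0.080959 + 0.183171 = 0.635464
The terms with cosmic-ray hit present sum to 0.547193, so
  P(cosmic-ray hit | anomaly flag) = 0.547193 / 0.635464 ≈ 0.861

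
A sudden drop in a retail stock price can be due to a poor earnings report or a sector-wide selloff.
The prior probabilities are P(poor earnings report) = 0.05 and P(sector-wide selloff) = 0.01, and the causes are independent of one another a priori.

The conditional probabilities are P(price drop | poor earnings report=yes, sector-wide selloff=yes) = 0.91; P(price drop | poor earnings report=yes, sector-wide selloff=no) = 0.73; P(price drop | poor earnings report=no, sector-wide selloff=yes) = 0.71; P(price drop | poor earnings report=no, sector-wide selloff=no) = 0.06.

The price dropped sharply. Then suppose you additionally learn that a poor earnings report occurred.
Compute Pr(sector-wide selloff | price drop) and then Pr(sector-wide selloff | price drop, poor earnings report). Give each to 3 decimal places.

For the numerator, keep only sector-wide selloff=true terms: 0.006745 + 0.000455 = 0.007200
The normalizing constant is 0.06*0.95*0.99 + 0.71*0.95*0.01 + 0.73*0.05*0.99 + 0.91*0.05*0.01 = 0.099765
Posterior = 0.007200 / 0.099765 ≈ 0.072

With the extra evidence:
P(price drop | poor earnings report) = 0.73*0.99 + 0.91*0.01 = 0.722700 + 0.009100 = 0.731800
Of this, 0.009100 comes from 0.91*0.01 (the sector-wide selloff=true cases).
Hence the posterior is 0.009100/0.731800 ≈ 0.012.
— poor earnings report explains away the evidence for sector-wide selloff.

Pr(sector-wide selloff | price drop) ≈ 0.072; Pr(sector-wide selloff | price drop, poor earnings report) ≈ 0.012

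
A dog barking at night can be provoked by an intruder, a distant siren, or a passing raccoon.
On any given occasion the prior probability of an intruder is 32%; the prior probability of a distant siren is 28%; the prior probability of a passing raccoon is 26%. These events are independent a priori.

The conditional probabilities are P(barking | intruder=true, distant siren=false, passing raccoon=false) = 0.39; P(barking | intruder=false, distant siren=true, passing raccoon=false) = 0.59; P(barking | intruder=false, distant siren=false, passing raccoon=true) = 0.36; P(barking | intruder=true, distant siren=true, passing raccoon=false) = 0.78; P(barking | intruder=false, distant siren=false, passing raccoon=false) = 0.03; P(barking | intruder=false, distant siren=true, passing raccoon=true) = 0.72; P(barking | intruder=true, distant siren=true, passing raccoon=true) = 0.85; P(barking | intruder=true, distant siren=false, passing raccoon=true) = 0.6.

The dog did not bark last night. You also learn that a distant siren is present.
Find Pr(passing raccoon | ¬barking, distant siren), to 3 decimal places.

By total probability over the 4 (intruder, passing raccoon) configurations:
  P(¬barking | distant siren) = 0.41×0.68×0.74 + 0.28×0.68×0.26 + 0.22×0.32×0.74 + 0.15×0.32×0.26
        = 0.206312 + 0.049504 + 0.052096 + 0.012480 = 0.320392
Keeping only the passing raccoon-present terms gives 0.061984, so
  P(passing raccoon | ¬barking, distant siren) = 0.061984 / 0.320392 ≈ 0.193

Pr(passing raccoon | ¬barking, distant siren) ≈ 0.193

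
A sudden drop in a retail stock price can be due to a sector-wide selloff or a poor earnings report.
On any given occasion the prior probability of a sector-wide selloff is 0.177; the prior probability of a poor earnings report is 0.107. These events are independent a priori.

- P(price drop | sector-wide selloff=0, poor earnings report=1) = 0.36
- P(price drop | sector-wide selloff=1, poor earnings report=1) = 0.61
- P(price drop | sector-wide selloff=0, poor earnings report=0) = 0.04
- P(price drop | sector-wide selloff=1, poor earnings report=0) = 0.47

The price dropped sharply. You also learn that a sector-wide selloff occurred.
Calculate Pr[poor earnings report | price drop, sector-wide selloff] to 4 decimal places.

Pr[poor earnings report | price drop, sector-wide selloff] ≈ 0.1346

Sum P(price drop|·) weighted by the priors over both values of poor earnings report:
  P(price drop | sector-wide selloff) = 0.47×0.893 + 0.61×0.107
        = 0.419710 + 0.065270 = 0.484980
The terms with poor earnings report present sum to 0.065270, so
  P(poor earnings report | price drop, sector-wide selloff) = 0.065270 / 0.484980 ≈ 0.1346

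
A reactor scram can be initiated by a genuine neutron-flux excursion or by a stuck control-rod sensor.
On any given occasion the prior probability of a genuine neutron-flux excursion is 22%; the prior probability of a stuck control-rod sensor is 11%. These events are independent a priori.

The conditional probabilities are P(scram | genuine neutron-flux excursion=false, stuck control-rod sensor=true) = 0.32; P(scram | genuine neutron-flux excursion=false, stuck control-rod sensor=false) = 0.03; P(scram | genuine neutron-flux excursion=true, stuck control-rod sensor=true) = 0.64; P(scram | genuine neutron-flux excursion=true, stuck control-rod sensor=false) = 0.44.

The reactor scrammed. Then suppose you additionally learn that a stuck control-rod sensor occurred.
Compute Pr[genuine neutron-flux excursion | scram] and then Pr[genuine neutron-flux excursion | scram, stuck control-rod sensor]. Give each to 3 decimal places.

Numerator (weight on configurations with genuine neutron-flux excursion): 0.086152 + 0.015488 = 0.101640
Normalizer over all consistent configurations: 0.03*0.78*0.89 + 0.32*0.78*0.11 + 0.44*0.22*0.89 + 0.64*0.22*0.11 = 0.149922
Posterior = 0.101640 / 0.149922 ≈ 0.678

Now condition on the additional information:
P(scram | stuck control-rod sensor) = 0.32*0.78 + 0.64*0.22 = 0.249600 + 0.140800 = 0.390400
Restricting to configurations with genuine neutron-flux excursion present: 0.64*0.22 = 0.140800.
So P(genuine neutron-flux excursion | scram, stuck control-rod sensor) = 0.140800/0.390400 ≈ 0.361.

Pr[genuine neutron-flux excursion | scram] ≈ 0.678; Pr[genuine neutron-flux excursion | scram, stuck control-rod sensor] ≈ 0.361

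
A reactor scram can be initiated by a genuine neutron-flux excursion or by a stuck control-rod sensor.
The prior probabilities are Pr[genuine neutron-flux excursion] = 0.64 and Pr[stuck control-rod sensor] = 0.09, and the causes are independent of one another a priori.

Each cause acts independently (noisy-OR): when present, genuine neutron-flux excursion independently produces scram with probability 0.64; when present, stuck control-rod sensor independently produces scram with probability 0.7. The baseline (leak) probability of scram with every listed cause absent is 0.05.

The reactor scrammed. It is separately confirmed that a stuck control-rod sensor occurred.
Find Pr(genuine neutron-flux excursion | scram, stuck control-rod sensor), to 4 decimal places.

Under noisy-OR, P(scram | causes) = 1 − (1−0.05)·∏(1−qᵢ) over the active causes.
P(scram | stuck control-rod sensor) = 0.715×0.36 + 0.8974×0.64 = 0.257400 + 0.574336 = 0.831736
Of this, 0.574336 comes from 0.8974×0.64 (the genuine neutron-flux excursion=true cases).
P(genuine neutron-flux excursion | scram, stuck control-rod sensor) = 0.574336 / 0.831736 ≈ 0.6905

Pr(genuine neutron-flux excursion | scram, stuck control-rod sensor) ≈ 0.6905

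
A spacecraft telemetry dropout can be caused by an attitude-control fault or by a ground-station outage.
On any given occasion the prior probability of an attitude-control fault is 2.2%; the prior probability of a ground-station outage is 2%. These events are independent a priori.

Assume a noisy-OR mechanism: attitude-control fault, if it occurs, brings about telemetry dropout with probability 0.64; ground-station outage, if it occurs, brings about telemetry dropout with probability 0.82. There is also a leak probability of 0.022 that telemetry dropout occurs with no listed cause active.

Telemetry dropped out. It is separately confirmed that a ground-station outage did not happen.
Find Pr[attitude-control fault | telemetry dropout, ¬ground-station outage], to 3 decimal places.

Under noisy-OR, P(telemetry dropout | causes) = 1 − (1−0.022)·∏(1−qᵢ) over the active causes.
By total probability over both values of attitude-control fault:
  P(telemetry dropout | ¬ground-station outage) = 0.022·0.978 + 0.64792·0.022
        = 0.021516 + 0.014254 = 0.035770
The terms with attitude-control fault present sum to 0.014254, so
  P(attitude-control fault | telemetry dropout, ¬ground-station outage) = 0.014254 / 0.035770 ≈ 0.398

Pr[attitude-control fault | telemetry dropout, ¬ground-station outage] ≈ 0.398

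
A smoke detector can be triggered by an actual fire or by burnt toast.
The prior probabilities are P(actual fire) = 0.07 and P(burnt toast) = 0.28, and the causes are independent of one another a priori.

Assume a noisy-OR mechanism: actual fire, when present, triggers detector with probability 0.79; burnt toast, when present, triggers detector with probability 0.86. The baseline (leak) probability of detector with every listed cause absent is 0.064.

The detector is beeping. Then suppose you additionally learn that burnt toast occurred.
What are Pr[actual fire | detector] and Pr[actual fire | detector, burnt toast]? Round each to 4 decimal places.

Pr[actual fire | detector] ≈ 0.1812; Pr[actual fire | detector, burnt toast] ≈ 0.0777

Under noisy-OR, P(detector | causes) = 1 − (1−0.064)·∏(1−qᵢ) over the active causes.
Weight on actual fire=true, given the evidence: 0.040493 + 0.019061 = 0.059554
Normalizer over all consistent configurations: 0.064*0.93*0.72 + 0.86896*0.93*0.28 + 0.80344*0.07*0.72 + 0.972482*0.07*0.28 = 0.328685
Posterior = 0.059554 / 0.328685 ≈ 0.1812

Now condition on the additional information:
For the numerator, keep only actual fire=true terms: 0.972482×0.07 = 0.068074
Normalizer over all consistent configurations: 0.86896×0.93 + 0.972482×0.07 = 0.876207
P(actual fire | detector, burnt toast) = 0.068074/0.876207 ≈ 0.0777
This is intercausal reasoning (explaining away): once burnt toast accounts for the detector, actual fire becomes less likely.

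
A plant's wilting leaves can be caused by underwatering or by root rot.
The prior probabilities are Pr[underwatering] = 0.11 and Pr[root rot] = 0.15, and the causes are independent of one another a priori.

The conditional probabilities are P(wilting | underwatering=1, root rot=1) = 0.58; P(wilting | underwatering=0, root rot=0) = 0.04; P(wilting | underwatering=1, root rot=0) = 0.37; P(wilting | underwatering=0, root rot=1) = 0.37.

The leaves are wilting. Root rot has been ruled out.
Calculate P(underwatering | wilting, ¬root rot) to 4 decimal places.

Weight on underwatering=true, given the evidence: 0.37×0.11 = 0.040700
Normalizer over all consistent configurations: 0.04×0.89 + 0.37×0.11 = 0.076300
P(underwatering | wilting, ¬root rot) = 0.040700/0.076300 ≈ 0.5334

P(underwatering | wilting, ¬root rot) ≈ 0.5334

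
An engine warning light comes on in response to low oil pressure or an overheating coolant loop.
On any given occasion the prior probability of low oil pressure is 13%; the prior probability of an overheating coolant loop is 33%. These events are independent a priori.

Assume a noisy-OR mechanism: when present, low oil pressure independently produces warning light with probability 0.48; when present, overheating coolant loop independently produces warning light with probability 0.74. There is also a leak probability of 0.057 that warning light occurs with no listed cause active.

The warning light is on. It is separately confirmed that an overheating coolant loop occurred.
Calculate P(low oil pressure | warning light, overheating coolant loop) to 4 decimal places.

Under noisy-OR, P(warning light | causes) = 1 − (1−0.057)·∏(1−qᵢ) over the active causes.
Weight on low oil pressure=true, given the evidence: 0.872506·0.13 = 0.113426
Normalizer over all consistent configurations: 0.75482·0.87 + 0.872506·0.13 = 0.770119
P(low oil pressure | warning light, overheating coolant loop) = 0.113426/0.770119 ≈ 0.1473

P(low oil pressure | warning light, overheating coolant loop) ≈ 0.1473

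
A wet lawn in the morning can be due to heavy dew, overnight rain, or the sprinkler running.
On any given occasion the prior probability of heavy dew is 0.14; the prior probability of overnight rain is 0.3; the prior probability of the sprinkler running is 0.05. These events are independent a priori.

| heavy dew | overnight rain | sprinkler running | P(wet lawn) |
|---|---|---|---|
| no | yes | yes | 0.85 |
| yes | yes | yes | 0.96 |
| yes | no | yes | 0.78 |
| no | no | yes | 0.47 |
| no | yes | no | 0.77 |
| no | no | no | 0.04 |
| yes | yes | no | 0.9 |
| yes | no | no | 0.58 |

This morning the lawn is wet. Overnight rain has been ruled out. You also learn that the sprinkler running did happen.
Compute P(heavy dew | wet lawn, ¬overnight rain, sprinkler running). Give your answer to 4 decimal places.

P(heavy dew | wet lawn, ¬overnight rain, sprinkler running) ≈ 0.2127

For the numerator, keep only heavy dew=true terms: 0.78*0.14 = 0.109200
The normalizing constant is 0.47*0.86 + 0.78*0.14 = 0.513400
P(heavy dew | wet lawn, ¬overnight rain, sprinkler running) = 0.109200/0.513400 ≈ 0.2127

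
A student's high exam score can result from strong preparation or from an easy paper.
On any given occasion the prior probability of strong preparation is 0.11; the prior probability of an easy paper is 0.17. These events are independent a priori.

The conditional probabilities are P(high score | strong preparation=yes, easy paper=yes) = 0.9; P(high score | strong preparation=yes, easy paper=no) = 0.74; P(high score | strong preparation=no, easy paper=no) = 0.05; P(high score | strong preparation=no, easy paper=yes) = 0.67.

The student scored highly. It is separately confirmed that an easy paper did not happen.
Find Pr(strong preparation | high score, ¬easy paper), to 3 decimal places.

For the numerator, keep only strong preparation=true terms: 0.74*0.11 = 0.081400
Denominator P(high score | ¬easy paper): 0.05*0.89 + 0.74*0.11 = 0.125900
P(strong preparation | high score, ¬easy paper) = 0.081400/0.125900 ≈ 0.647

Pr(strong preparation | high score, ¬easy paper) ≈ 0.647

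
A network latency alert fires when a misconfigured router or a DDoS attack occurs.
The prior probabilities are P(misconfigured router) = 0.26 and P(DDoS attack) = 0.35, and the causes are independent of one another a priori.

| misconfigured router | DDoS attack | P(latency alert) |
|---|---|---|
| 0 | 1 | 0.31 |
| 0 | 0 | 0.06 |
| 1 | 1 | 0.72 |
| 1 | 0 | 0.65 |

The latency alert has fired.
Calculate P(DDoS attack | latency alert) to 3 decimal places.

P(DDoS attack | latency alert) ≈ 0.512

Weight on DDoS attack=true, given the evidence: 0.080290 + 0.065520 = 0.145810
The normalizing constant is 0.06*0.74*0.65 + 0.31*0.74*0.35 + 0.65*0.26*0.65 + 0.72*0.26*0.35 = 0.284520
P(DDoS attack | latency alert) = 0.145810/0.284520 ≈ 0.512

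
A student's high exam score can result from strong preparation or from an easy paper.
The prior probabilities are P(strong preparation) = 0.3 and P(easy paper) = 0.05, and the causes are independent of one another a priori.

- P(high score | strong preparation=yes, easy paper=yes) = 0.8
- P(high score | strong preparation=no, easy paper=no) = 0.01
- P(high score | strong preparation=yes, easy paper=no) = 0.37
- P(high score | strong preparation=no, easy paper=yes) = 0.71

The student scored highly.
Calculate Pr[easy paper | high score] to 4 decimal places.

Pr[easy paper | high score] ≈ 0.2474

Sum P(high score|·) weighted by the priors over the 4 (strong preparation, easy paper) configurations:
  P(high score) = 0.01*0.7*0.95 + 0.71*0.7*0.05 + 0.37*0.3*0.95 + 0.8*0.3*0.05
        = 0.006650 + 0.024850 + 0.105450 + 0.012000 = 0.148950
Configurations with easy paper contribute 0.036850, so
  P(easy paper | high score) = 0.036850 / 0.148950 ≈ 0.2474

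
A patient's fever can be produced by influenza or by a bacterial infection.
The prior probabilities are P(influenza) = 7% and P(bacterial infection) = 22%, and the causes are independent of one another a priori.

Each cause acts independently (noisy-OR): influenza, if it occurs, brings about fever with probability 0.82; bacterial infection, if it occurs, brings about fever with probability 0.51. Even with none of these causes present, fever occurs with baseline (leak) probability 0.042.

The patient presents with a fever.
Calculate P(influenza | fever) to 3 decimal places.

Under noisy-OR, P(fever | causes) = 1 − (1−0.042)·∏(1−qᵢ) over the active causes.
P(fever) = 0.042×0.93×0.78 + 0.53058×0.93×0.22 + 0.82756×0.07×0.78 + 0.915504×0.07×0.22 = 0.030467 + 0.108557 + 0.045185 + 0.014099 = 0.198308
The influenza-present share is 0.045185 + 0.014099 = 0.059284.
Hence the posterior is 0.059284/0.198308 ≈ 0.299.

P(influenza | fever) ≈ 0.299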